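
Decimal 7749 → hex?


Divide by 16 repeatedly:
7749 ÷ 16 = 484 remainder 5 (5)
484 ÷ 16 = 30 remainder 4 (4)
30 ÷ 16 = 1 remainder 14 (E)
1 ÷ 16 = 0 remainder 1 (1)
Reading remainders bottom-up:
= 0x1E45


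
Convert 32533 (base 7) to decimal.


Positional values (base 7):
  3 × 7^0 = 3 × 1 = 3
  3 × 7^1 = 3 × 7 = 21
  5 × 7^2 = 5 × 49 = 245
  2 × 7^3 = 2 × 343 = 686
  3 × 7^4 = 3 × 2401 = 7203
Sum = 3 + 21 + 245 + 686 + 7203
= 8158


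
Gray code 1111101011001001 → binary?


Gray code: 1111101011001001
MSB stays the same: 1
Each subsequent bit = prev_binary XOR current_gray:
  B[1] = 1 XOR 1 = 0
  B[2] = 0 XOR 1 = 1
  B[3] = 1 XOR 1 = 0
  B[4] = 0 XOR 1 = 1
  B[5] = 1 XOR 0 = 1
  B[6] = 1 XOR 1 = 0
  B[7] = 0 XOR 0 = 0
  B[8] = 0 XOR 1 = 1
  B[9] = 1 XOR 1 = 0
  B[10] = 0 XOR 0 = 0
  B[11] = 0 XOR 0 = 0
  B[12] = 0 XOR 1 = 1
  B[13] = 1 XOR 0 = 1
  B[14] = 1 XOR 0 = 1
  B[15] = 1 XOR 1 = 0
= 1010110010001110 (44174 decimal)


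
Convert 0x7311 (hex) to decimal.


Positional values:
Position 0: 1 × 16^0 = 1 × 1 = 1
Position 1: 1 × 16^1 = 1 × 16 = 16
Position 2: 3 × 16^2 = 3 × 256 = 768
Position 3: 7 × 16^3 = 7 × 4096 = 28672
Sum = 1 + 16 + 768 + 28672
= 29457


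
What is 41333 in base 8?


Divide by 8 repeatedly:
41333 ÷ 8 = 5166 remainder 5
5166 ÷ 8 = 645 remainder 6
645 ÷ 8 = 80 remainder 5
80 ÷ 8 = 10 remainder 0
10 ÷ 8 = 1 remainder 2
1 ÷ 8 = 0 remainder 1
Reading remainders bottom-up:
= 0o120565


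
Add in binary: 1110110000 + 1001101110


Align and add column by column (LSB to MSB, carry propagating):
  01110110000
+ 01001101110
  -----------
  col 0: 0 + 0 + 0 (carry in) = 0 → bit 0, carry out 0
  col 1: 0 + 1 + 0 (carry in) = 1 → bit 1, carry out 0
  col 2: 0 + 1 + 0 (carry in) = 1 → bit 1, carry out 0
  col 3: 0 + 1 + 0 (carry in) = 1 → bit 1, carry out 0
  col 4: 1 + 0 + 0 (carry in) = 1 → bit 1, carry out 0
  col 5: 1 + 1 + 0 (carry in) = 2 → bit 0, carry out 1
  col 6: 0 + 1 + 1 (carry in) = 2 → bit 0, carry out 1
  col 7: 1 + 0 + 1 (carry in) = 2 → bit 0, carry out 1
  col 8: 1 + 0 + 1 (carry in) = 2 → bit 0, carry out 1
  col 9: 1 + 1 + 1 (carry in) = 3 → bit 1, carry out 1
  col 10: 0 + 0 + 1 (carry in) = 1 → bit 1, carry out 0
Reading bits MSB→LSB: 11000011110
Strip leading zeros: 11000011110
= 11000011110


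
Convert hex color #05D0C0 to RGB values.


Hex: #05D0C0
R = 05₁₆ = 5
G = D0₁₆ = 208
B = C0₁₆ = 192
= RGB(5, 208, 192)


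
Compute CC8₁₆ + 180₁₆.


Align and add column by column (LSB to MSB, each column mod 16 with carry):
  0CC8
+ 0180
  ----
  col 0: 8(8) + 0(0) + 0 (carry in) = 8 → 8(8), carry out 0
  col 1: C(12) + 8(8) + 0 (carry in) = 20 → 4(4), carry out 1
  col 2: C(12) + 1(1) + 1 (carry in) = 14 → E(14), carry out 0
  col 3: 0(0) + 0(0) + 0 (carry in) = 0 → 0(0), carry out 0
Reading digits MSB→LSB: 0E48
Strip leading zeros: E48
= 0xE48


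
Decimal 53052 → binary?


Divide by 2 repeatedly:
53052 ÷ 2 = 26526 remainder 0
26526 ÷ 2 = 13263 remainder 0
13263 ÷ 2 = 6631 remainder 1
6631 ÷ 2 = 3315 remainder 1
3315 ÷ 2 = 1657 remainder 1
1657 ÷ 2 = 828 remainder 1
828 ÷ 2 = 414 remainder 0
414 ÷ 2 = 207 remainder 0
207 ÷ 2 = 103 remainder 1
103 ÷ 2 = 51 remainder 1
51 ÷ 2 = 25 remainder 1
25 ÷ 2 = 12 remainder 1
12 ÷ 2 = 6 remainder 0
6 ÷ 2 = 3 remainder 0
3 ÷ 2 = 1 remainder 1
1 ÷ 2 = 0 remainder 1
Reading remainders bottom-up:
= 1100111100111100


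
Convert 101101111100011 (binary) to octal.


Group into 3-bit groups: 101101111100011
  101 = 5
  101 = 5
  111 = 7
  100 = 4
  011 = 3
= 0o55743


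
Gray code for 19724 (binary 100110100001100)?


Binary: 100110100001100
Gray code: G = B XOR (B >> 1)
B >> 1 = 010011010000110
100110100001100 XOR 010011010000110:
  1 XOR 0 = 1
  0 XOR 1 = 1
  0 XOR 0 = 0
  1 XOR 0 = 1
  1 XOR 1 = 0
  0 XOR 1 = 1
  1 XOR 0 = 1
  0 XOR 1 = 1
  0 XOR 0 = 0
  0 XOR 0 = 0
  0 XOR 0 = 0
  1 XOR 0 = 1
  1 XOR 1 = 0
  0 XOR 1 = 1
  0 XOR 0 = 0
= 110101110001010


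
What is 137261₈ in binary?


Each octal digit → 3 binary bits:
  1 = 001
  3 = 011
  7 = 111
  2 = 010
  6 = 110
  1 = 001
Concatenate: 001 011 111 010 110 001
= 001011111010110001


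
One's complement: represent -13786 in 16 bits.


Original: 0011010111011010
Invert all bits:
  bit 0: 0 → 1
  bit 1: 0 → 1
  bit 2: 1 → 0
  bit 3: 1 → 0
  bit 4: 0 → 1
  bit 5: 1 → 0
  bit 6: 0 → 1
  bit 7: 1 → 0
  bit 8: 1 → 0
  bit 9: 1 → 0
  bit 10: 0 → 1
  bit 11: 1 → 0
  bit 12: 1 → 0
  bit 13: 0 → 1
  bit 14: 1 → 0
  bit 15: 0 → 1
= 1100101000100101


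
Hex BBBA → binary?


Each hex digit → 4 binary bits:
  B = 1011
  B = 1011
  B = 1011
  A = 1010
Concatenate: 1011 1011 1011 1010
= 1011101110111010


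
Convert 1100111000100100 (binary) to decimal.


Positional values:
Bit 2: 1 × 2^2 = 4
Bit 5: 1 × 2^5 = 32
Bit 9: 1 × 2^9 = 512
Bit 10: 1 × 2^10 = 1024
Bit 11: 1 × 2^11 = 2048
Bit 14: 1 × 2^14 = 16384
Bit 15: 1 × 2^15 = 32768
Sum = 4 + 32 + 512 + 1024 + 2048 + 16384 + 32768
= 52772


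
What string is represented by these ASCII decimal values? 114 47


Codes (decimal): 114 47
Per-code ASCII lookup:
  114  (range 97-122: lowercase, 114 - 97 = 17) → 'r'
  47  (special character) → '/'
= 'r/'


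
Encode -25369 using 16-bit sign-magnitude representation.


Sign bit: 1 (negative)
Magnitude: 25369 = 110001100011001
= 1110001100011001


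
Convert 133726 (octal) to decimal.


Positional values:
Position 0: 6 × 8^0 = 6
Position 1: 2 × 8^1 = 16
Position 2: 7 × 8^2 = 448
Position 3: 3 × 8^3 = 1536
Position 4: 3 × 8^4 = 12288
Position 5: 1 × 8^5 = 32768
Sum = 6 + 16 + 448 + 1536 + 12288 + 32768
= 47062


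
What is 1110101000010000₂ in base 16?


Group into 4-bit nibbles: 1110101000010000
  1110 = E
  1010 = A
  0001 = 1
  0000 = 0
= 0xEA10


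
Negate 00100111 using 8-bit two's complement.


Original: 00100111
Step 1 - Invert all bits: 11011000
Step 2 - Add 1: 11011000 + 1
= 11011001 (represents -39)


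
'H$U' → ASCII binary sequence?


String: 'H$U'  (3 characters)
Per-character ASCII lookup:
  'H': uppercase starts at 65: 'H' = 65 + 7 = 72 → 1001000
  '$': special character: '$' = 36 → 100100
  'U': uppercase starts at 65: 'U' = 65 + 20 = 85 → 1010101
= 1001000 100100 1010101


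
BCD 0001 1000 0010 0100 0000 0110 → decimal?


Each 4-bit group → digit:
  0001 → 1
  1000 → 8
  0010 → 2
  0100 → 4
  0000 → 0
  0110 → 6
= 182406


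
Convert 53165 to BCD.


Each digit → 4-bit binary:
  5 → 0101
  3 → 0011
  1 → 0001
  6 → 0110
  5 → 0101
= 0101 0011 0001 0110 0101


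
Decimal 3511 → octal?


Divide by 8 repeatedly:
3511 ÷ 8 = 438 remainder 7
438 ÷ 8 = 54 remainder 6
54 ÷ 8 = 6 remainder 6
6 ÷ 8 = 0 remainder 6
Reading remainders bottom-up:
= 0o6667


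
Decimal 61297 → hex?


Divide by 16 repeatedly:
61297 ÷ 16 = 3831 remainder 1 (1)
3831 ÷ 16 = 239 remainder 7 (7)
239 ÷ 16 = 14 remainder 15 (F)
14 ÷ 16 = 0 remainder 14 (E)
Reading remainders bottom-up:
= 0xEF71


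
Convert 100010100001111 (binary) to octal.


Group into 3-bit groups: 100010100001111
  100 = 4
  010 = 2
  100 = 4
  001 = 1
  111 = 7
= 0o42417


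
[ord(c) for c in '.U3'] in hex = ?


String: '.U3'  (3 characters)
Per-character ASCII lookup:
  '.': special character: '.' = 46 → 0x2E
  'U': uppercase starts at 65: 'U' = 65 + 20 = 85 → 0x55
  '3': digits start at 48: '3' = 48 + 3 = 51 → 0x33
= 0x2E 0x55 0x33


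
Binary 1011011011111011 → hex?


Group into 4-bit nibbles: 1011011011111011
  1011 = B
  0110 = 6
  1111 = F
  1011 = B
= 0xB6FB


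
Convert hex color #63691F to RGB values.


Hex: #63691F
R = 63₁₆ = 99
G = 69₁₆ = 105
B = 1F₁₆ = 31
= RGB(99, 105, 31)


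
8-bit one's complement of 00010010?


Original: 00010010
Invert all bits:
  bit 0: 0 → 1
  bit 1: 0 → 1
  bit 2: 0 → 1
  bit 3: 1 → 0
  bit 4: 0 → 1
  bit 5: 0 → 1
  bit 6: 1 → 0
  bit 7: 0 → 1
= 11101101


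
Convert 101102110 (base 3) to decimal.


Positional values (base 3):
  0 × 3^0 = 0 × 1 = 0
  1 × 3^1 = 1 × 3 = 3
  1 × 3^2 = 1 × 9 = 9
  2 × 3^3 = 2 × 27 = 54
  0 × 3^4 = 0 × 81 = 0
  1 × 3^5 = 1 × 243 = 243
  1 × 3^6 = 1 × 729 = 729
  0 × 3^7 = 0 × 2187 = 0
  1 × 3^8 = 1 × 6561 = 6561
Sum = 0 + 3 + 9 + 54 + 0 + 243 + 729 + 0 + 6561
= 7599


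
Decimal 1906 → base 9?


Divide by 9 repeatedly:
1906 ÷ 9 = 211 remainder 7
211 ÷ 9 = 23 remainder 4
23 ÷ 9 = 2 remainder 5
2 ÷ 9 = 0 remainder 2
Reading remainders bottom-up:
= 2547


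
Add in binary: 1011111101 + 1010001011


Align and add column by column (LSB to MSB, carry propagating):
  01011111101
+ 01010001011
  -----------
  col 0: 1 + 1 + 0 (carry in) = 2 → bit 0, carry out 1
  col 1: 0 + 1 + 1 (carry in) = 2 → bit 0, carry out 1
  col 2: 1 + 0 + 1 (carry in) = 2 → bit 0, carry out 1
  col 3: 1 + 1 + 1 (carry in) = 3 → bit 1, carry out 1
  col 4: 1 + 0 + 1 (carry in) = 2 → bit 0, carry out 1
  col 5: 1 + 0 + 1 (carry in) = 2 → bit 0, carry out 1
  col 6: 1 + 0 + 1 (carry in) = 2 → bit 0, carry out 1
  col 7: 1 + 1 + 1 (carry in) = 3 → bit 1, carry out 1
  col 8: 0 + 0 + 1 (carry in) = 1 → bit 1, carry out 0
  col 9: 1 + 1 + 0 (carry in) = 2 → bit 0, carry out 1
  col 10: 0 + 0 + 1 (carry in) = 1 → bit 1, carry out 0
Reading bits MSB→LSB: 10110001000
Strip leading zeros: 10110001000
= 10110001000


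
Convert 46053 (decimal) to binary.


Divide by 2 repeatedly:
46053 ÷ 2 = 23026 remainder 1
23026 ÷ 2 = 11513 remainder 0
11513 ÷ 2 = 5756 remainder 1
5756 ÷ 2 = 2878 remainder 0
2878 ÷ 2 = 1439 remainder 0
1439 ÷ 2 = 719 remainder 1
719 ÷ 2 = 359 remainder 1
359 ÷ 2 = 179 remainder 1
179 ÷ 2 = 89 remainder 1
89 ÷ 2 = 44 remainder 1
44 ÷ 2 = 22 remainder 0
22 ÷ 2 = 11 remainder 0
11 ÷ 2 = 5 remainder 1
5 ÷ 2 = 2 remainder 1
2 ÷ 2 = 1 remainder 0
1 ÷ 2 = 0 remainder 1
Reading remainders bottom-up:
= 1011001111100101


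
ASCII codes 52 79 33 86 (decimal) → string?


Codes (decimal): 52 79 33 86
Per-code ASCII lookup:
  52  (range 48-57: digits, 52 - 48 = 4) → '4'
  79  (range 65-90: uppercase, 79 - 65 = 14) → 'O'
  33  (special character) → '!'
  86  (range 65-90: uppercase, 86 - 65 = 21) → 'V'
= '4O!V'


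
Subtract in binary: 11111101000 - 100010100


Align and subtract column by column (LSB to MSB, borrowing when needed):
  11111101000
- 00100010100
  -----------
  col 0: (0 - 0 borrow-in) - 0 → 0 - 0 = 0, borrow out 0
  col 1: (0 - 0 borrow-in) - 0 → 0 - 0 = 0, borrow out 0
  col 2: (0 - 0 borrow-in) - 1 → borrow from next column: (0+2) - 1 = 1, borrow out 1
  col 3: (1 - 1 borrow-in) - 0 → 0 - 0 = 0, borrow out 0
  col 4: (0 - 0 borrow-in) - 1 → borrow from next column: (0+2) - 1 = 1, borrow out 1
  col 5: (1 - 1 borrow-in) - 0 → 0 - 0 = 0, borrow out 0
  col 6: (1 - 0 borrow-in) - 0 → 1 - 0 = 1, borrow out 0
  col 7: (1 - 0 borrow-in) - 0 → 1 - 0 = 1, borrow out 0
  col 8: (1 - 0 borrow-in) - 1 → 1 - 1 = 0, borrow out 0
  col 9: (1 - 0 borrow-in) - 0 → 1 - 0 = 1, borrow out 0
  col 10: (1 - 0 borrow-in) - 0 → 1 - 0 = 1, borrow out 0
Reading bits MSB→LSB: 11011010100
Strip leading zeros: 11011010100
= 11011010100


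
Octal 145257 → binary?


Each octal digit → 3 binary bits:
  1 = 001
  4 = 100
  5 = 101
  2 = 010
  5 = 101
  7 = 111
Concatenate: 001 100 101 010 101 111
= 001100101010101111


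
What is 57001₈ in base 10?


Positional values:
Position 0: 1 × 8^0 = 1
Position 1: 0 × 8^1 = 0
Position 2: 0 × 8^2 = 0
Position 3: 7 × 8^3 = 3584
Position 4: 5 × 8^4 = 20480
Sum = 1 + 0 + 0 + 3584 + 20480
= 24065


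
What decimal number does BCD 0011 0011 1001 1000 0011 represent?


Each 4-bit group → digit:
  0011 → 3
  0011 → 3
  1001 → 9
  1000 → 8
  0011 → 3
= 33983


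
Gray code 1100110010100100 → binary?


Gray code: 1100110010100100
MSB stays the same: 1
Each subsequent bit = prev_binary XOR current_gray:
  B[1] = 1 XOR 1 = 0
  B[2] = 0 XOR 0 = 0
  B[3] = 0 XOR 0 = 0
  B[4] = 0 XOR 1 = 1
  B[5] = 1 XOR 1 = 0
  B[6] = 0 XOR 0 = 0
  B[7] = 0 XOR 0 = 0
  B[8] = 0 XOR 1 = 1
  B[9] = 1 XOR 0 = 1
  B[10] = 1 XOR 1 = 0
  B[11] = 0 XOR 0 = 0
  B[12] = 0 XOR 0 = 0
  B[13] = 0 XOR 1 = 1
  B[14] = 1 XOR 0 = 1
  B[15] = 1 XOR 0 = 1
= 1000100011000111 (35015 decimal)


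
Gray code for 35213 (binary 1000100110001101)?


Binary: 1000100110001101
Gray code: G = B XOR (B >> 1)
B >> 1 = 0100010011000110
1000100110001101 XOR 0100010011000110:
  1 XOR 0 = 1
  0 XOR 1 = 1
  0 XOR 0 = 0
  0 XOR 0 = 0
  1 XOR 0 = 1
  0 XOR 1 = 1
  0 XOR 0 = 0
  1 XOR 0 = 1
  1 XOR 1 = 0
  0 XOR 1 = 1
  0 XOR 0 = 0
  0 XOR 0 = 0
  1 XOR 0 = 1
  1 XOR 1 = 0
  0 XOR 1 = 1
  1 XOR 0 = 1
= 1100110101001011


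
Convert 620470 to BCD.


Each digit → 4-bit binary:
  6 → 0110
  2 → 0010
  0 → 0000
  4 → 0100
  7 → 0111
  0 → 0000
= 0110 0010 0000 0100 0111 0000


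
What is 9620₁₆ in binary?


Each hex digit → 4 binary bits:
  9 = 1001
  6 = 0110
  2 = 0010
  0 = 0000
Concatenate: 1001 0110 0010 0000
= 1001011000100000


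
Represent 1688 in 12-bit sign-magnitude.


Sign bit: 0 (positive)
Magnitude: 1688 = 11010011000
= 011010011000


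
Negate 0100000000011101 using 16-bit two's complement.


Original: 0100000000011101
Step 1 - Invert all bits: 1011111111100010
Step 2 - Add 1: 1011111111100010 + 1
= 1011111111100011 (represents -16413)


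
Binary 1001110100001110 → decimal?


Positional values:
Bit 1: 1 × 2^1 = 2
Bit 2: 1 × 2^2 = 4
Bit 3: 1 × 2^3 = 8
Bit 8: 1 × 2^8 = 256
Bit 10: 1 × 2^10 = 1024
Bit 11: 1 × 2^11 = 2048
Bit 12: 1 × 2^12 = 4096
Bit 15: 1 × 2^15 = 32768
Sum = 2 + 4 + 8 + 256 + 1024 + 2048 + 4096 + 32768
= 40206


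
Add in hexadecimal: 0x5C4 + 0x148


Align and add column by column (LSB to MSB, each column mod 16 with carry):
  05C4
+ 0148
  ----
  col 0: 4(4) + 8(8) + 0 (carry in) = 12 → C(12), carry out 0
  col 1: C(12) + 4(4) + 0 (carry in) = 16 → 0(0), carry out 1
  col 2: 5(5) + 1(1) + 1 (carry in) = 7 → 7(7), carry out 0
  col 3: 0(0) + 0(0) + 0 (carry in) = 0 → 0(0), carry out 0
Reading digits MSB→LSB: 070C
Strip leading zeros: 70C
= 0x70C


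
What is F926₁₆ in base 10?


Positional values:
Position 0: 6 × 16^0 = 6 × 1 = 6
Position 1: 2 × 16^1 = 2 × 16 = 32
Position 2: 9 × 16^2 = 9 × 256 = 2304
Position 3: F × 16^3 = 15 × 4096 = 61440
Sum = 6 + 32 + 2304 + 61440
= 63782


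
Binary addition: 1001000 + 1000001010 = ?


Align and add column by column (LSB to MSB, carry propagating):
  00001001000
+ 01000001010
  -----------
  col 0: 0 + 0 + 0 (carry in) = 0 → bit 0, carry out 0
  col 1: 0 + 1 + 0 (carry in) = 1 → bit 1, carry out 0
  col 2: 0 + 0 + 0 (carry in) = 0 → bit 0, carry out 0
  col 3: 1 + 1 + 0 (carry in) = 2 → bit 0, carry out 1
  col 4: 0 + 0 + 1 (carry in) = 1 → bit 1, carry out 0
  col 5: 0 + 0 + 0 (carry in) = 0 → bit 0, carry out 0
  col 6: 1 + 0 + 0 (carry in) = 1 → bit 1, carry out 0
  col 7: 0 + 0 + 0 (carry in) = 0 → bit 0, carry out 0
  col 8: 0 + 0 + 0 (carry in) = 0 → bit 0, carry out 0
  col 9: 0 + 1 + 0 (carry in) = 1 → bit 1, carry out 0
  col 10: 0 + 0 + 0 (carry in) = 0 → bit 0, carry out 0
Reading bits MSB→LSB: 01001010010
Strip leading zeros: 1001010010
= 1001010010


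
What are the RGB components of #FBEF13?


Hex: #FBEF13
R = FB₁₆ = 251
G = EF₁₆ = 239
B = 13₁₆ = 19
= RGB(251, 239, 19)


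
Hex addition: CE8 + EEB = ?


Align and add column by column (LSB to MSB, each column mod 16 with carry):
  0CE8
+ 0EEB
  ----
  col 0: 8(8) + B(11) + 0 (carry in) = 19 → 3(3), carry out 1
  col 1: E(14) + E(14) + 1 (carry in) = 29 → D(13), carry out 1
  col 2: C(12) + E(14) + 1 (carry in) = 27 → B(11), carry out 1
  col 3: 0(0) + 0(0) + 1 (carry in) = 1 → 1(1), carry out 0
Reading digits MSB→LSB: 1BD3
Strip leading zeros: 1BD3
= 0x1BD3


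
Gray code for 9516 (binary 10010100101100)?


Binary: 10010100101100
Gray code: G = B XOR (B >> 1)
B >> 1 = 01001010010110
10010100101100 XOR 01001010010110:
  1 XOR 0 = 1
  0 XOR 1 = 1
  0 XOR 0 = 0
  1 XOR 0 = 1
  0 XOR 1 = 1
  1 XOR 0 = 1
  0 XOR 1 = 1
  0 XOR 0 = 0
  1 XOR 0 = 1
  0 XOR 1 = 1
  1 XOR 0 = 1
  1 XOR 1 = 0
  0 XOR 1 = 1
  0 XOR 0 = 0
= 11011110111010


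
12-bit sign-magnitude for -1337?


Sign bit: 1 (negative)
Magnitude: 1337 = 10100111001
= 110100111001


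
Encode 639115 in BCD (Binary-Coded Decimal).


Each digit → 4-bit binary:
  6 → 0110
  3 → 0011
  9 → 1001
  1 → 0001
  1 → 0001
  5 → 0101
= 0110 0011 1001 0001 0001 0101


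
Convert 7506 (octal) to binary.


Each octal digit → 3 binary bits:
  7 = 111
  5 = 101
  0 = 000
  6 = 110
Concatenate: 111 101 000 110
= 111101000110


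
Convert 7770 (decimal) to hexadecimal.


Divide by 16 repeatedly:
7770 ÷ 16 = 485 remainder 10 (A)
485 ÷ 16 = 30 remainder 5 (5)
30 ÷ 16 = 1 remainder 14 (E)
1 ÷ 16 = 0 remainder 1 (1)
Reading remainders bottom-up:
= 0x1E5A


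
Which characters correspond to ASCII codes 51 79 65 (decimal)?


Codes (decimal): 51 79 65
Per-code ASCII lookup:
  51  (range 48-57: digits, 51 - 48 = 3) → '3'
  79  (range 65-90: uppercase, 79 - 65 = 14) → 'O'
  65  (range 65-90: uppercase, 65 - 65 = 0) → 'A'
= '3OA'


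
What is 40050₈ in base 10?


Positional values:
Position 0: 0 × 8^0 = 0
Position 1: 5 × 8^1 = 40
Position 2: 0 × 8^2 = 0
Position 3: 0 × 8^3 = 0
Position 4: 4 × 8^4 = 16384
Sum = 0 + 40 + 0 + 0 + 16384
= 16424


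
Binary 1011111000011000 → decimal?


Positional values:
Bit 3: 1 × 2^3 = 8
Bit 4: 1 × 2^4 = 16
Bit 9: 1 × 2^9 = 512
Bit 10: 1 × 2^10 = 1024
Bit 11: 1 × 2^11 = 2048
Bit 12: 1 × 2^12 = 4096
Bit 13: 1 × 2^13 = 8192
Bit 15: 1 × 2^15 = 32768
Sum = 8 + 16 + 512 + 1024 + 2048 + 4096 + 8192 + 32768
= 48664


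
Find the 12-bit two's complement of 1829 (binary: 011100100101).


Original: 011100100101
Step 1 - Invert all bits: 100011011010
Step 2 - Add 1: 100011011010 + 1
= 100011011011 (represents -1829)


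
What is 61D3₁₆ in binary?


Each hex digit → 4 binary bits:
  6 = 0110
  1 = 0001
  D = 1101
  3 = 0011
Concatenate: 0110 0001 1101 0011
= 0110000111010011


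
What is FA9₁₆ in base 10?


Positional values:
Position 0: 9 × 16^0 = 9 × 1 = 9
Position 1: A × 16^1 = 10 × 16 = 160
Position 2: F × 16^2 = 15 × 256 = 3840
Sum = 9 + 160 + 3840
= 4009


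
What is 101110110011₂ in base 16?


Group into 4-bit nibbles: 101110110011
  1011 = B
  1011 = B
  0011 = 3
= 0xBB3


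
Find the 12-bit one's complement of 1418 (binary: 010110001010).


Original: 010110001010
Invert all bits:
  bit 0: 0 → 1
  bit 1: 1 → 0
  bit 2: 0 → 1
  bit 3: 1 → 0
  bit 4: 1 → 0
  bit 5: 0 → 1
  bit 6: 0 → 1
  bit 7: 0 → 1
  bit 8: 1 → 0
  bit 9: 0 → 1
  bit 10: 1 → 0
  bit 11: 0 → 1
= 101001110101


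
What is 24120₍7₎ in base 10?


Positional values (base 7):
  0 × 7^0 = 0 × 1 = 0
  2 × 7^1 = 2 × 7 = 14
  1 × 7^2 = 1 × 49 = 49
  4 × 7^3 = 4 × 343 = 1372
  2 × 7^4 = 2 × 2401 = 4802
Sum = 0 + 14 + 49 + 1372 + 4802
= 6237


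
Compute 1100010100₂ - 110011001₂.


Align and subtract column by column (LSB to MSB, borrowing when needed):
  1100010100
- 0110011001
  ----------
  col 0: (0 - 0 borrow-in) - 1 → borrow from next column: (0+2) - 1 = 1, borrow out 1
  col 1: (0 - 1 borrow-in) - 0 → borrow from next column: (-1+2) - 0 = 1, borrow out 1
  col 2: (1 - 1 borrow-in) - 0 → 0 - 0 = 0, borrow out 0
  col 3: (0 - 0 borrow-in) - 1 → borrow from next column: (0+2) - 1 = 1, borrow out 1
  col 4: (1 - 1 borrow-in) - 1 → borrow from next column: (0+2) - 1 = 1, borrow out 1
  col 5: (0 - 1 borrow-in) - 0 → borrow from next column: (-1+2) - 0 = 1, borrow out 1
  col 6: (0 - 1 borrow-in) - 0 → borrow from next column: (-1+2) - 0 = 1, borrow out 1
  col 7: (0 - 1 borrow-in) - 1 → borrow from next column: (-1+2) - 1 = 0, borrow out 1
  col 8: (1 - 1 borrow-in) - 1 → borrow from next column: (0+2) - 1 = 1, borrow out 1
  col 9: (1 - 1 borrow-in) - 0 → 0 - 0 = 0, borrow out 0
Reading bits MSB→LSB: 0101111011
Strip leading zeros: 101111011
= 101111011


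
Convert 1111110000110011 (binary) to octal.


Group into 3-bit groups: 001111110000110011
  001 = 1
  111 = 7
  110 = 6
  000 = 0
  110 = 6
  011 = 3
= 0o176063


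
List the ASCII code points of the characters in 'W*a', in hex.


String: 'W*a'  (3 characters)
Per-character ASCII lookup:
  'W': uppercase starts at 65: 'W' = 65 + 22 = 87 → 0x57
  '*': special character: '*' = 42 → 0x2A
  'a': lowercase starts at 97: 'a' = 97 + 0 = 97 → 0x61
= 0x57 0x2A 0x61


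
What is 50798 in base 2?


Divide by 2 repeatedly:
50798 ÷ 2 = 25399 remainder 0
25399 ÷ 2 = 12699 remainder 1
12699 ÷ 2 = 6349 remainder 1
6349 ÷ 2 = 3174 remainder 1
3174 ÷ 2 = 1587 remainder 0
1587 ÷ 2 = 793 remainder 1
793 ÷ 2 = 396 remainder 1
396 ÷ 2 = 198 remainder 0
198 ÷ 2 = 99 remainder 0
99 ÷ 2 = 49 remainder 1
49 ÷ 2 = 24 remainder 1
24 ÷ 2 = 12 remainder 0
12 ÷ 2 = 6 remainder 0
6 ÷ 2 = 3 remainder 0
3 ÷ 2 = 1 remainder 1
1 ÷ 2 = 0 remainder 1
Reading remainders bottom-up:
= 1100011001101110


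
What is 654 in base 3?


Divide by 3 repeatedly:
654 ÷ 3 = 218 remainder 0
218 ÷ 3 = 72 remainder 2
72 ÷ 3 = 24 remainder 0
24 ÷ 3 = 8 remainder 0
8 ÷ 3 = 2 remainder 2
2 ÷ 3 = 0 remainder 2
Reading remainders bottom-up:
= 220020


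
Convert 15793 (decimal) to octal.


Divide by 8 repeatedly:
15793 ÷ 8 = 1974 remainder 1
1974 ÷ 8 = 246 remainder 6
246 ÷ 8 = 30 remainder 6
30 ÷ 8 = 3 remainder 6
3 ÷ 8 = 0 remainder 3
Reading remainders bottom-up:
= 0o36661


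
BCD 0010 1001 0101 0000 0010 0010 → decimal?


Each 4-bit group → digit:
  0010 → 2
  1001 → 9
  0101 → 5
  0000 → 0
  0010 → 2
  0010 → 2
= 295022


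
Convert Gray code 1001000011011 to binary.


Gray code: 1001000011011
MSB stays the same: 1
Each subsequent bit = prev_binary XOR current_gray:
  B[1] = 1 XOR 0 = 1
  B[2] = 1 XOR 0 = 1
  B[3] = 1 XOR 1 = 0
  B[4] = 0 XOR 0 = 0
  B[5] = 0 XOR 0 = 0
  B[6] = 0 XOR 0 = 0
  B[7] = 0 XOR 0 = 0
  B[8] = 0 XOR 1 = 1
  B[9] = 1 XOR 1 = 0
  B[10] = 0 XOR 0 = 0
  B[11] = 0 XOR 1 = 1
  B[12] = 1 XOR 1 = 0
= 1110000010010 (7186 decimal)


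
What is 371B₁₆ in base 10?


Positional values:
Position 0: B × 16^0 = 11 × 1 = 11
Position 1: 1 × 16^1 = 1 × 16 = 16
Position 2: 7 × 16^2 = 7 × 256 = 1792
Position 3: 3 × 16^3 = 3 × 4096 = 12288
Sum = 11 + 16 + 1792 + 12288
= 14107


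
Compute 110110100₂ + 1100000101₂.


Align and add column by column (LSB to MSB, carry propagating):
  00110110100
+ 01100000101
  -----------
  col 0: 0 + 1 + 0 (carry in) = 1 → bit 1, carry out 0
  col 1: 0 + 0 + 0 (carry in) = 0 → bit 0, carry out 0
  col 2: 1 + 1 + 0 (carry in) = 2 → bit 0, carry out 1
  col 3: 0 + 0 + 1 (carry in) = 1 → bit 1, carry out 0
  col 4: 1 + 0 + 0 (carry in) = 1 → bit 1, carry out 0
  col 5: 1 + 0 + 0 (carry in) = 1 → bit 1, carry out 0
  col 6: 0 + 0 + 0 (carry in) = 0 → bit 0, carry out 0
  col 7: 1 + 0 + 0 (carry in) = 1 → bit 1, carry out 0
  col 8: 1 + 1 + 0 (carry in) = 2 → bit 0, carry out 1
  col 9: 0 + 1 + 1 (carry in) = 2 → bit 0, carry out 1
  col 10: 0 + 0 + 1 (carry in) = 1 → bit 1, carry out 0
Reading bits MSB→LSB: 10010111001
Strip leading zeros: 10010111001
= 10010111001


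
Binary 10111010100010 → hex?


Group into 4-bit nibbles: 0010111010100010
  0010 = 2
  1110 = E
  1010 = A
  0010 = 2
= 0x2EA2


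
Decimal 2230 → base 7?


Divide by 7 repeatedly:
2230 ÷ 7 = 318 remainder 4
318 ÷ 7 = 45 remainder 3
45 ÷ 7 = 6 remainder 3
6 ÷ 7 = 0 remainder 6
Reading remainders bottom-up:
= 6334


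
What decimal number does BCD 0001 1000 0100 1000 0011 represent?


Each 4-bit group → digit:
  0001 → 1
  1000 → 8
  0100 → 4
  1000 → 8
  0011 → 3
= 18483


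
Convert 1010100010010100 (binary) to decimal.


Positional values:
Bit 2: 1 × 2^2 = 4
Bit 4: 1 × 2^4 = 16
Bit 7: 1 × 2^7 = 128
Bit 11: 1 × 2^11 = 2048
Bit 13: 1 × 2^13 = 8192
Bit 15: 1 × 2^15 = 32768
Sum = 4 + 16 + 128 + 2048 + 8192 + 32768
= 43156


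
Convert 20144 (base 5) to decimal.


Positional values (base 5):
  4 × 5^0 = 4 × 1 = 4
  4 × 5^1 = 4 × 5 = 20
  1 × 5^2 = 1 × 25 = 25
  0 × 5^3 = 0 × 125 = 0
  2 × 5^4 = 2 × 625 = 1250
Sum = 4 + 20 + 25 + 0 + 1250
= 1299


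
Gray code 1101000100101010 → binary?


Gray code: 1101000100101010
MSB stays the same: 1
Each subsequent bit = prev_binary XOR current_gray:
  B[1] = 1 XOR 1 = 0
  B[2] = 0 XOR 0 = 0
  B[3] = 0 XOR 1 = 1
  B[4] = 1 XOR 0 = 1
  B[5] = 1 XOR 0 = 1
  B[6] = 1 XOR 0 = 1
  B[7] = 1 XOR 1 = 0
  B[8] = 0 XOR 0 = 0
  B[9] = 0 XOR 0 = 0
  B[10] = 0 XOR 1 = 1
  B[11] = 1 XOR 0 = 1
  B[12] = 1 XOR 1 = 0
  B[13] = 0 XOR 0 = 0
  B[14] = 0 XOR 1 = 1
  B[15] = 1 XOR 0 = 1
= 1001111000110011 (40499 decimal)


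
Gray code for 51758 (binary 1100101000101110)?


Binary: 1100101000101110
Gray code: G = B XOR (B >> 1)
B >> 1 = 0110010100010111
1100101000101110 XOR 0110010100010111:
  1 XOR 0 = 1
  1 XOR 1 = 0
  0 XOR 1 = 1
  0 XOR 0 = 0
  1 XOR 0 = 1
  0 XOR 1 = 1
  1 XOR 0 = 1
  0 XOR 1 = 1
  0 XOR 0 = 0
  0 XOR 0 = 0
  1 XOR 0 = 1
  0 XOR 1 = 1
  1 XOR 0 = 1
  1 XOR 1 = 0
  1 XOR 1 = 0
  0 XOR 1 = 1
= 1010111100111001


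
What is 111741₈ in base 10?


Positional values:
Position 0: 1 × 8^0 = 1
Position 1: 4 × 8^1 = 32
Position 2: 7 × 8^2 = 448
Position 3: 1 × 8^3 = 512
Position 4: 1 × 8^4 = 4096
Position 5: 1 × 8^5 = 32768
Sum = 1 + 32 + 448 + 512 + 4096 + 32768
= 37857


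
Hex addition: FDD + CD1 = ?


Align and add column by column (LSB to MSB, each column mod 16 with carry):
  0FDD
+ 0CD1
  ----
  col 0: D(13) + 1(1) + 0 (carry in) = 14 → E(14), carry out 0
  col 1: D(13) + D(13) + 0 (carry in) = 26 → A(10), carry out 1
  col 2: F(15) + C(12) + 1 (carry in) = 28 → C(12), carry out 1
  col 3: 0(0) + 0(0) + 1 (carry in) = 1 → 1(1), carry out 0
Reading digits MSB→LSB: 1CAE
Strip leading zeros: 1CAE
= 0x1CAE


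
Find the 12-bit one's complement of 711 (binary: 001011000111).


Original: 001011000111
Invert all bits:
  bit 0: 0 → 1
  bit 1: 0 → 1
  bit 2: 1 → 0
  bit 3: 0 → 1
  bit 4: 1 → 0
  bit 5: 1 → 0
  bit 6: 0 → 1
  bit 7: 0 → 1
  bit 8: 0 → 1
  bit 9: 1 → 0
  bit 10: 1 → 0
  bit 11: 1 → 0
= 110100111000


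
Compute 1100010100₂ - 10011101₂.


Align and subtract column by column (LSB to MSB, borrowing when needed):
  1100010100
- 0010011101
  ----------
  col 0: (0 - 0 borrow-in) - 1 → borrow from next column: (0+2) - 1 = 1, borrow out 1
  col 1: (0 - 1 borrow-in) - 0 → borrow from next column: (-1+2) - 0 = 1, borrow out 1
  col 2: (1 - 1 borrow-in) - 1 → borrow from next column: (0+2) - 1 = 1, borrow out 1
  col 3: (0 - 1 borrow-in) - 1 → borrow from next column: (-1+2) - 1 = 0, borrow out 1
  col 4: (1 - 1 borrow-in) - 1 → borrow from next column: (0+2) - 1 = 1, borrow out 1
  col 5: (0 - 1 borrow-in) - 0 → borrow from next column: (-1+2) - 0 = 1, borrow out 1
  col 6: (0 - 1 borrow-in) - 0 → borrow from next column: (-1+2) - 0 = 1, borrow out 1
  col 7: (0 - 1 borrow-in) - 1 → borrow from next column: (-1+2) - 1 = 0, borrow out 1
  col 8: (1 - 1 borrow-in) - 0 → 0 - 0 = 0, borrow out 0
  col 9: (1 - 0 borrow-in) - 0 → 1 - 0 = 1, borrow out 0
Reading bits MSB→LSB: 1001110111
Strip leading zeros: 1001110111
= 1001110111


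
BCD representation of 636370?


Each digit → 4-bit binary:
  6 → 0110
  3 → 0011
  6 → 0110
  3 → 0011
  7 → 0111
  0 → 0000
= 0110 0011 0110 0011 0111 0000


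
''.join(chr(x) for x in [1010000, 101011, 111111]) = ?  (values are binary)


Codes (binary): 1010000 101011 111111
Per-code ASCII lookup:
  1010000 = 80  (range 65-90: uppercase, 80 - 65 = 15) → 'P'
  101011 = 43  (special character) → '+'
  111111 = 63  (special character) → '?'
= 'P+?'


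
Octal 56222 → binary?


Each octal digit → 3 binary bits:
  5 = 101
  6 = 110
  2 = 010
  2 = 010
  2 = 010
Concatenate: 101 110 010 010 010
= 101110010010010


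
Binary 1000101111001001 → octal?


Group into 3-bit groups: 001000101111001001
  001 = 1
  000 = 0
  101 = 5
  111 = 7
  001 = 1
  001 = 1
= 0o105711


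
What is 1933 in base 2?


Divide by 2 repeatedly:
1933 ÷ 2 = 966 remainder 1
966 ÷ 2 = 483 remainder 0
483 ÷ 2 = 241 remainder 1
241 ÷ 2 = 120 remainder 1
120 ÷ 2 = 60 remainder 0
60 ÷ 2 = 30 remainder 0
30 ÷ 2 = 15 remainder 0
15 ÷ 2 = 7 remainder 1
7 ÷ 2 = 3 remainder 1
3 ÷ 2 = 1 remainder 1
1 ÷ 2 = 0 remainder 1
Reading remainders bottom-up:
= 11110001101


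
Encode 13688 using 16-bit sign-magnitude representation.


Sign bit: 0 (positive)
Magnitude: 13688 = 011010101111000
= 0011010101111000


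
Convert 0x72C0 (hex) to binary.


Each hex digit → 4 binary bits:
  7 = 0111
  2 = 0010
  C = 1100
  0 = 0000
Concatenate: 0111 0010 1100 0000
= 0111001011000000


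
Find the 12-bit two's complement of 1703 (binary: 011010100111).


Original: 011010100111
Step 1 - Invert all bits: 100101011000
Step 2 - Add 1: 100101011000 + 1
= 100101011001 (represents -1703)


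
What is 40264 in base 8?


Divide by 8 repeatedly:
40264 ÷ 8 = 5033 remainder 0
5033 ÷ 8 = 629 remainder 1
629 ÷ 8 = 78 remainder 5
78 ÷ 8 = 9 remainder 6
9 ÷ 8 = 1 remainder 1
1 ÷ 8 = 0 remainder 1
Reading remainders bottom-up:
= 0o116510


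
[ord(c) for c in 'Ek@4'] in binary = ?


String: 'Ek@4'  (4 characters)
Per-character ASCII lookup:
  'E': uppercase starts at 65: 'E' = 65 + 4 = 69 → 1000101
  'k': lowercase starts at 97: 'k' = 97 + 10 = 107 → 1101011
  '@': special character: '@' = 64 → 1000000
  '4': digits start at 48: '4' = 48 + 4 = 52 → 110100
= 1000101 1101011 1000000 110100


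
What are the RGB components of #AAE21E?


Hex: #AAE21E
R = AA₁₆ = 170
G = E2₁₆ = 226
B = 1E₁₆ = 30
= RGB(170, 226, 30)


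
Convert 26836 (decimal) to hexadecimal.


Divide by 16 repeatedly:
26836 ÷ 16 = 1677 remainder 4 (4)
1677 ÷ 16 = 104 remainder 13 (D)
104 ÷ 16 = 6 remainder 8 (8)
6 ÷ 16 = 0 remainder 6 (6)
Reading remainders bottom-up:
= 0x68D4


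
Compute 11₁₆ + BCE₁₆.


Align and add column by column (LSB to MSB, each column mod 16 with carry):
  0011
+ 0BCE
  ----
  col 0: 1(1) + E(14) + 0 (carry in) = 15 → F(15), carry out 0
  col 1: 1(1) + C(12) + 0 (carry in) = 13 → D(13), carry out 0
  col 2: 0(0) + B(11) + 0 (carry in) = 11 → B(11), carry out 0
  col 3: 0(0) + 0(0) + 0 (carry in) = 0 → 0(0), carry out 0
Reading digits MSB→LSB: 0BDF
Strip leading zeros: BDF
= 0xBDF


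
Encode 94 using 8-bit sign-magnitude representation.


Sign bit: 0 (positive)
Magnitude: 94 = 1011110
= 01011110


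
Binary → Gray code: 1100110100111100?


Binary: 1100110100111100
Gray code: G = B XOR (B >> 1)
B >> 1 = 0110011010011110
1100110100111100 XOR 0110011010011110:
  1 XOR 0 = 1
  1 XOR 1 = 0
  0 XOR 1 = 1
  0 XOR 0 = 0
  1 XOR 0 = 1
  1 XOR 1 = 0
  0 XOR 1 = 1
  1 XOR 0 = 1
  0 XOR 1 = 1
  0 XOR 0 = 0
  1 XOR 0 = 1
  1 XOR 1 = 0
  1 XOR 1 = 0
  1 XOR 1 = 0
  0 XOR 1 = 1
  0 XOR 0 = 0
= 1010101110100010


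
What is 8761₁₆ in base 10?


Positional values:
Position 0: 1 × 16^0 = 1 × 1 = 1
Position 1: 6 × 16^1 = 6 × 16 = 96
Position 2: 7 × 16^2 = 7 × 256 = 1792
Position 3: 8 × 16^3 = 8 × 4096 = 32768
Sum = 1 + 96 + 1792 + 32768
= 34657


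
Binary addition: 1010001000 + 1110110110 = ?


Align and add column by column (LSB to MSB, carry propagating):
  01010001000
+ 01110110110
  -----------
  col 0: 0 + 0 + 0 (carry in) = 0 → bit 0, carry out 0
  col 1: 0 + 1 + 0 (carry in) = 1 → bit 1, carry out 0
  col 2: 0 + 1 + 0 (carry in) = 1 → bit 1, carry out 0
  col 3: 1 + 0 + 0 (carry in) = 1 → bit 1, carry out 0
  col 4: 0 + 1 + 0 (carry in) = 1 → bit 1, carry out 0
  col 5: 0 + 1 + 0 (carry in) = 1 → bit 1, carry out 0
  col 6: 0 + 0 + 0 (carry in) = 0 → bit 0, carry out 0
  col 7: 1 + 1 + 0 (carry in) = 2 → bit 0, carry out 1
  col 8: 0 + 1 + 1 (carry in) = 2 → bit 0, carry out 1
  col 9: 1 + 1 + 1 (carry in) = 3 → bit 1, carry out 1
  col 10: 0 + 0 + 1 (carry in) = 1 → bit 1, carry out 0
Reading bits MSB→LSB: 11000111110
Strip leading zeros: 11000111110
= 11000111110


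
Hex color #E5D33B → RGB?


Hex: #E5D33B
R = E5₁₆ = 229
G = D3₁₆ = 211
B = 3B₁₆ = 59
= RGB(229, 211, 59)


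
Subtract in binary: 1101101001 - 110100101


Align and subtract column by column (LSB to MSB, borrowing when needed):
  1101101001
- 0110100101
  ----------
  col 0: (1 - 0 borrow-in) - 1 → 1 - 1 = 0, borrow out 0
  col 1: (0 - 0 borrow-in) - 0 → 0 - 0 = 0, borrow out 0
  col 2: (0 - 0 borrow-in) - 1 → borrow from next column: (0+2) - 1 = 1, borrow out 1
  col 3: (1 - 1 borrow-in) - 0 → 0 - 0 = 0, borrow out 0
  col 4: (0 - 0 borrow-in) - 0 → 0 - 0 = 0, borrow out 0
  col 5: (1 - 0 borrow-in) - 1 → 1 - 1 = 0, borrow out 0
  col 6: (1 - 0 borrow-in) - 0 → 1 - 0 = 1, borrow out 0
  col 7: (0 - 0 borrow-in) - 1 → borrow from next column: (0+2) - 1 = 1, borrow out 1
  col 8: (1 - 1 borrow-in) - 1 → borrow from next column: (0+2) - 1 = 1, borrow out 1
  col 9: (1 - 1 borrow-in) - 0 → 0 - 0 = 0, borrow out 0
Reading bits MSB→LSB: 0111000100
Strip leading zeros: 111000100
= 111000100


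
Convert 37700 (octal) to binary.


Each octal digit → 3 binary bits:
  3 = 011
  7 = 111
  7 = 111
  0 = 000
  0 = 000
Concatenate: 011 111 111 000 000
= 011111111000000


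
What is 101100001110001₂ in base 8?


Group into 3-bit groups: 101100001110001
  101 = 5
  100 = 4
  001 = 1
  110 = 6
  001 = 1
= 0o54161


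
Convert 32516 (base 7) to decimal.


Positional values (base 7):
  6 × 7^0 = 6 × 1 = 6
  1 × 7^1 = 1 × 7 = 7
  5 × 7^2 = 5 × 49 = 245
  2 × 7^3 = 2 × 343 = 686
  3 × 7^4 = 3 × 2401 = 7203
Sum = 6 + 7 + 245 + 686 + 7203
= 8147


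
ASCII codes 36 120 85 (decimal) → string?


Codes (decimal): 36 120 85
Per-code ASCII lookup:
  36  (special character) → '$'
  120  (range 97-122: lowercase, 120 - 97 = 23) → 'x'
  85  (range 65-90: uppercase, 85 - 65 = 20) → 'U'
= '$xU'


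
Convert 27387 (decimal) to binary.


Divide by 2 repeatedly:
27387 ÷ 2 = 13693 remainder 1
13693 ÷ 2 = 6846 remainder 1
6846 ÷ 2 = 3423 remainder 0
3423 ÷ 2 = 1711 remainder 1
1711 ÷ 2 = 855 remainder 1
855 ÷ 2 = 427 remainder 1
427 ÷ 2 = 213 remainder 1
213 ÷ 2 = 106 remainder 1
106 ÷ 2 = 53 remainder 0
53 ÷ 2 = 26 remainder 1
26 ÷ 2 = 13 remainder 0
13 ÷ 2 = 6 remainder 1
6 ÷ 2 = 3 remainder 0
3 ÷ 2 = 1 remainder 1
1 ÷ 2 = 0 remainder 1
Reading remainders bottom-up:
= 110101011111011


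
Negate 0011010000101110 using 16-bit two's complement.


Original: 0011010000101110
Step 1 - Invert all bits: 1100101111010001
Step 2 - Add 1: 1100101111010001 + 1
= 1100101111010010 (represents -13358)


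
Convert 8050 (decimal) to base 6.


Divide by 6 repeatedly:
8050 ÷ 6 = 1341 remainder 4
1341 ÷ 6 = 223 remainder 3
223 ÷ 6 = 37 remainder 1
37 ÷ 6 = 6 remainder 1
6 ÷ 6 = 1 remainder 0
1 ÷ 6 = 0 remainder 1
Reading remainders bottom-up:
= 101134


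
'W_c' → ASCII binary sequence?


String: 'W_c'  (3 characters)
Per-character ASCII lookup:
  'W': uppercase starts at 65: 'W' = 65 + 22 = 87 → 1010111
  '_': special character: '_' = 95 → 1011111
  'c': lowercase starts at 97: 'c' = 97 + 2 = 99 → 1100011
= 1010111 1011111 1100011


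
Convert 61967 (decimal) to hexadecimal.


Divide by 16 repeatedly:
61967 ÷ 16 = 3872 remainder 15 (F)
3872 ÷ 16 = 242 remainder 0 (0)
242 ÷ 16 = 15 remainder 2 (2)
15 ÷ 16 = 0 remainder 15 (F)
Reading remainders bottom-up:
= 0xF20F


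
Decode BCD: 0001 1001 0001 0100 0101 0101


Each 4-bit group → digit:
  0001 → 1
  1001 → 9
  0001 → 1
  0100 → 4
  0101 → 5
  0101 → 5
= 191455


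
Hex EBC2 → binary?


Each hex digit → 4 binary bits:
  E = 1110
  B = 1011
  C = 1100
  2 = 0010
Concatenate: 1110 1011 1100 0010
= 1110101111000010


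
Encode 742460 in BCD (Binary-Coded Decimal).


Each digit → 4-bit binary:
  7 → 0111
  4 → 0100
  2 → 0010
  4 → 0100
  6 → 0110
  0 → 0000
= 0111 0100 0010 0100 0110 0000


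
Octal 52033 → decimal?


Positional values:
Position 0: 3 × 8^0 = 3
Position 1: 3 × 8^1 = 24
Position 2: 0 × 8^2 = 0
Position 3: 2 × 8^3 = 1024
Position 4: 5 × 8^4 = 20480
Sum = 3 + 24 + 0 + 1024 + 20480
= 21531


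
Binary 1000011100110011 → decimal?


Positional values:
Bit 0: 1 × 2^0 = 1
Bit 1: 1 × 2^1 = 2
Bit 4: 1 × 2^4 = 16
Bit 5: 1 × 2^5 = 32
Bit 8: 1 × 2^8 = 256
Bit 9: 1 × 2^9 = 512
Bit 10: 1 × 2^10 = 1024
Bit 15: 1 × 2^15 = 32768
Sum = 1 + 2 + 16 + 32 + 256 + 512 + 1024 + 32768
= 34611


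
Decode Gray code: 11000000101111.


Gray code: 11000000101111
MSB stays the same: 1
Each subsequent bit = prev_binary XOR current_gray:
  B[1] = 1 XOR 1 = 0
  B[2] = 0 XOR 0 = 0
  B[3] = 0 XOR 0 = 0
  B[4] = 0 XOR 0 = 0
  B[5] = 0 XOR 0 = 0
  B[6] = 0 XOR 0 = 0
  B[7] = 0 XOR 0 = 0
  B[8] = 0 XOR 1 = 1
  B[9] = 1 XOR 0 = 1
  B[10] = 1 XOR 1 = 0
  B[11] = 0 XOR 1 = 1
  B[12] = 1 XOR 1 = 0
  B[13] = 0 XOR 1 = 1
= 10000000110101 (8245 decimal)


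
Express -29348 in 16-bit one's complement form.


Original: 0111001010100100
Invert all bits:
  bit 0: 0 → 1
  bit 1: 1 → 0
  bit 2: 1 → 0
  bit 3: 1 → 0
  bit 4: 0 → 1
  bit 5: 0 → 1
  bit 6: 1 → 0
  bit 7: 0 → 1
  bit 8: 1 → 0
  bit 9: 0 → 1
  bit 10: 1 → 0
  bit 11: 0 → 1
  bit 12: 0 → 1
  bit 13: 1 → 0
  bit 14: 0 → 1
  bit 15: 0 → 1
= 1000110101011011


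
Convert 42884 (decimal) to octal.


Divide by 8 repeatedly:
42884 ÷ 8 = 5360 remainder 4
5360 ÷ 8 = 670 remainder 0
670 ÷ 8 = 83 remainder 6
83 ÷ 8 = 10 remainder 3
10 ÷ 8 = 1 remainder 2
1 ÷ 8 = 0 remainder 1
Reading remainders bottom-up:
= 0o123604


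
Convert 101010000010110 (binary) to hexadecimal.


Group into 4-bit nibbles: 0101010000010110
  0101 = 5
  0100 = 4
  0001 = 1
  0110 = 6
= 0x5416


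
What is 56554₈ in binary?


Each octal digit → 3 binary bits:
  5 = 101
  6 = 110
  5 = 101
  5 = 101
  4 = 100
Concatenate: 101 110 101 101 100
= 101110101101100


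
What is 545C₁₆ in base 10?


Positional values:
Position 0: C × 16^0 = 12 × 1 = 12
Position 1: 5 × 16^1 = 5 × 16 = 80
Position 2: 4 × 16^2 = 4 × 256 = 1024
Position 3: 5 × 16^3 = 5 × 4096 = 20480
Sum = 12 + 80 + 1024 + 20480
= 21596


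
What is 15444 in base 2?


Divide by 2 repeatedly:
15444 ÷ 2 = 7722 remainder 0
7722 ÷ 2 = 3861 remainder 0
3861 ÷ 2 = 1930 remainder 1
1930 ÷ 2 = 965 remainder 0
965 ÷ 2 = 482 remainder 1
482 ÷ 2 = 241 remainder 0
241 ÷ 2 = 120 remainder 1
120 ÷ 2 = 60 remainder 0
60 ÷ 2 = 30 remainder 0
30 ÷ 2 = 15 remainder 0
15 ÷ 2 = 7 remainder 1
7 ÷ 2 = 3 remainder 1
3 ÷ 2 = 1 remainder 1
1 ÷ 2 = 0 remainder 1
Reading remainders bottom-up:
= 11110001010100


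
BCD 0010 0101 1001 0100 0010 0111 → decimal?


Each 4-bit group → digit:
  0010 → 2
  0101 → 5
  1001 → 9
  0100 → 4
  0010 → 2
  0111 → 7
= 259427


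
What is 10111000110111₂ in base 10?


Positional values:
Bit 0: 1 × 2^0 = 1
Bit 1: 1 × 2^1 = 2
Bit 2: 1 × 2^2 = 4
Bit 4: 1 × 2^4 = 16
Bit 5: 1 × 2^5 = 32
Bit 9: 1 × 2^9 = 512
Bit 10: 1 × 2^10 = 1024
Bit 11: 1 × 2^11 = 2048
Bit 13: 1 × 2^13 = 8192
Sum = 1 + 2 + 4 + 16 + 32 + 512 + 1024 + 2048 + 8192
= 11831


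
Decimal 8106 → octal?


Divide by 8 repeatedly:
8106 ÷ 8 = 1013 remainder 2
1013 ÷ 8 = 126 remainder 5
126 ÷ 8 = 15 remainder 6
15 ÷ 8 = 1 remainder 7
1 ÷ 8 = 0 remainder 1
Reading remainders bottom-up:
= 0o17652


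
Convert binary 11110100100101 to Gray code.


Binary: 11110100100101
Gray code: G = B XOR (B >> 1)
B >> 1 = 01111010010010
11110100100101 XOR 01111010010010:
  1 XOR 0 = 1
  1 XOR 1 = 0
  1 XOR 1 = 0
  1 XOR 1 = 0
  0 XOR 1 = 1
  1 XOR 0 = 1
  0 XOR 1 = 1
  0 XOR 0 = 0
  1 XOR 0 = 1
  0 XOR 1 = 1
  0 XOR 0 = 0
  1 XOR 0 = 1
  0 XOR 1 = 1
  1 XOR 0 = 1
= 10001110110111
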